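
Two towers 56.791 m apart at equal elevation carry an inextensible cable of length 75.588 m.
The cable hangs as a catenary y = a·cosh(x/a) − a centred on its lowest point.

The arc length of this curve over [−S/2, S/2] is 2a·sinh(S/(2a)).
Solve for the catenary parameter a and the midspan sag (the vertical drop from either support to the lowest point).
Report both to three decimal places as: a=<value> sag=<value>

a=21.082 sag=22.194

seed: a₀ = √(S³/(24(L−S))) = √(56.791³/(24·18.797)) = 20.149737
iter 1: u=1.409224  f(a)=+1.957e+00  f'(a)=-2.264e+00  a ← 20.149737 − (+1.957e+00/-2.264e+00) = 21.014406
iter 2: u=1.351240  f(a)=+1.330e-01  f'(a)=-1.965e+00  a ← 21.014406 − (+1.330e-01/-1.965e+00) = 21.082095
iter 3: u=1.346901  f(a)=+7.137e-04  f'(a)=-1.944e+00  a ← 21.082095 − (+7.137e-04/-1.944e+00) = 21.082462
iter 4: u=1.346878  f(a)=+2.079e-08  f'(a)=-1.944e+00  a ← 21.082462 − (+2.079e-08/-1.944e+00) = 21.082462
iter 5: u=1.346878  f(a)=+1.421e-14  f'(a)=-1.944e+00  a ← 21.082462 − (+1.421e-14/-1.944e+00) = 21.082462
converged: |Δa| < 1e-12 after 5 iterations
sag = a·(cosh(S/(2a)) − 1) = 21.082462·(cosh(1.346878) − 1) = 22.194052
T_max/T_min = cosh(S/(2a)) = 2.052726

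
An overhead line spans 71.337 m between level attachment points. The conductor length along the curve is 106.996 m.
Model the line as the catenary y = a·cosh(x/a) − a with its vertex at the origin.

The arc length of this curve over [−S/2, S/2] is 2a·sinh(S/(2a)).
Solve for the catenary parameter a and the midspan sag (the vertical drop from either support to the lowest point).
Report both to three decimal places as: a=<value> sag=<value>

a=21.991 sag=35.850

seed: a₀ = √(S³/(24(L−S))) = √(71.337³/(24·35.659)) = 20.595961
iter 1: u=1.731820  f(a)=+5.746e+00  f'(a)=-4.619e+00  a ← 20.595961 − (+5.746e+00/-4.619e+00) = 21.839902
iter 2: u=1.633180  f(a)=+5.617e-01  f'(a)=-3.756e+00  a ← 21.839902 − (+5.617e-01/-3.756e+00) = 21.989441
iter 3: u=1.622074  f(a)=+6.653e-03  f'(a)=-3.668e+00  a ← 21.989441 − (+6.653e-03/-3.668e+00) = 21.991255
iter 4: u=1.621940  f(a)=+9.576e-07  f'(a)=-3.667e+00  a ← 21.991255 − (+9.576e-07/-3.667e+00) = 21.991255
iter 5: u=1.621940  f(a)=+1.421e-14  f'(a)=-3.667e+00  a ← 21.991255 − (+1.421e-14/-3.667e+00) = 21.991255
converged: |Δa| < 1e-12 after 5 iterations
sag = a·(cosh(S/(2a)) − 1) = 21.991255·(cosh(1.621940) − 1) = 35.850350
T_max/T_min = cosh(S/(2a)) = 2.630209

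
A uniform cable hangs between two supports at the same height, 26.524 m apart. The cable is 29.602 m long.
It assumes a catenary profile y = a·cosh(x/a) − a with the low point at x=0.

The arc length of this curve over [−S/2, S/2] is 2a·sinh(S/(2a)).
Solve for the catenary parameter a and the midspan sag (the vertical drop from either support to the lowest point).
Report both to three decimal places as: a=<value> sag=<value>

seed: a₀ = √(S³/(24(L−S))) = √(26.524³/(24·3.078)) = 15.893465
iter 1: u=0.834431  f(a)=+1.090e-01  f'(a)=-4.150e-01  a ← 15.893465 − (+1.090e-01/-4.150e-01) = 16.156011
iter 2: u=0.820871  f(a)=+2.758e-03  f'(a)=-3.942e-01  a ← 16.156011 − (+2.758e-03/-3.942e-01) = 16.163008
iter 3: u=0.820516  f(a)=+1.870e-06  f'(a)=-3.937e-01  a ← 16.163008 − (+1.870e-06/-3.937e-01) = 16.163013
iter 4: u=0.820515  f(a)=+8.633e-13  f'(a)=-3.937e-01  a ← 16.163013 − (+8.633e-13/-3.937e-01) = 16.163013
converged: |Δa| < 1e-12 after 4 iterations
sag = a·(cosh(S/(2a)) − 1) = 16.163013·(cosh(0.820515) − 1) = 5.753022
T_max/T_min = cosh(S/(2a)) = 1.355937

a=16.163 sag=5.753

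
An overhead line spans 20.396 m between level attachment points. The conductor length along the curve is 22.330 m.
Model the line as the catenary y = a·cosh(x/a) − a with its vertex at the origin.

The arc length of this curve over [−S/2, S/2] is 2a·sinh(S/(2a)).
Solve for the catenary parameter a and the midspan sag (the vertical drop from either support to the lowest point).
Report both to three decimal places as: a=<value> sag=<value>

a=13.708 sag=3.971

seed: a₀ = √(S³/(24(L−S))) = √(20.396³/(24·1.934)) = 13.520217
iter 1: u=0.754278  f(a)=+5.577e-02  f'(a)=-3.027e-01  a ← 13.520217 − (+5.577e-02/-3.027e-01) = 13.704449
iter 2: u=0.744138  f(a)=+1.160e-03  f'(a)=-2.902e-01  a ← 13.704449 − (+1.160e-03/-2.902e-01) = 13.708447
iter 3: u=0.743921  f(a)=+5.260e-07  f'(a)=-2.900e-01  a ← 13.708447 − (+5.260e-07/-2.900e-01) = 13.708448
iter 4: u=0.743921  f(a)=+1.101e-13  f'(a)=-2.900e-01  a ← 13.708448 − (+1.101e-13/-2.900e-01) = 13.708448
converged: |Δa| < 1e-12 after 4 iterations
sag = a·(cosh(S/(2a)) − 1) = 13.708448·(cosh(0.743921) − 1) = 3.971449
T_max/T_min = cosh(S/(2a)) = 1.289708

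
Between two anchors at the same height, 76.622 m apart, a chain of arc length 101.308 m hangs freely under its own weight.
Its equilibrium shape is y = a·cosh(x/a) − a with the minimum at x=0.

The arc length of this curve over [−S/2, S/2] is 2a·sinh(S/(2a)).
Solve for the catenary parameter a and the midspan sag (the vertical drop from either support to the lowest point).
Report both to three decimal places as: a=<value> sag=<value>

seed: a₀ = √(S³/(24(L−S))) = √(76.622³/(24·24.686)) = 27.554926
iter 1: u=1.390350  f(a)=+2.499e+00  f'(a)=-2.163e+00  a ← 27.554926 − (+2.499e+00/-2.163e+00) = 28.710223
iter 2: u=1.334403  f(a)=+1.657e-01  f'(a)=-1.885e+00  a ← 28.710223 − (+1.657e-01/-1.885e+00) = 28.798168
iter 3: u=1.330328  f(a)=+8.438e-04  f'(a)=-1.866e+00  a ← 28.798168 − (+8.438e-04/-1.866e+00) = 28.798620
iter 4: u=1.330307  f(a)=+2.211e-08  f'(a)=-1.865e+00  a ← 28.798620 − (+2.211e-08/-1.865e+00) = 28.798620
iter 5: u=1.330307  f(a)=+1.421e-14  f'(a)=-1.865e+00  a ← 28.798620 − (+1.421e-14/-1.865e+00) = 28.798620
converged: |Δa| < 1e-12 after 5 iterations
sag = a·(cosh(S/(2a)) − 1) = 28.798620·(cosh(1.330307) − 1) = 29.469624
T_max/T_min = cosh(S/(2a)) = 2.023300

a=28.799 sag=29.470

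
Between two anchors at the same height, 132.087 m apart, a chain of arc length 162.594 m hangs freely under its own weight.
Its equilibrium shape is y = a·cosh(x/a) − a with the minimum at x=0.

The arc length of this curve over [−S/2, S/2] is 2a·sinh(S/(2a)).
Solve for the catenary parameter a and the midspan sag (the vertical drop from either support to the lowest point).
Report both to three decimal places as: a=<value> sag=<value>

a=57.951 sag=41.886

seed: a₀ = √(S³/(24(L−S))) = √(132.087³/(24·30.507)) = 56.102827
iter 1: u=1.177187  f(a)=+2.185e+00  f'(a)=-1.246e+00  a ← 56.102827 − (+2.185e+00/-1.246e+00) = 57.856487
iter 2: u=1.141506  f(a)=+1.066e-01  f'(a)=-1.127e+00  a ← 57.856487 − (+1.066e-01/-1.127e+00) = 57.951099
iter 3: u=1.139642  f(a)=+2.828e-04  f'(a)=-1.121e+00  a ← 57.951099 − (+2.828e-04/-1.121e+00) = 57.951352
iter 4: u=1.139637  f(a)=+2.001e-09  f'(a)=-1.121e+00  a ← 57.951352 − (+2.001e-09/-1.121e+00) = 57.951352
iter 5: u=1.139637  f(a)=-2.842e-14  f'(a)=-1.121e+00  a ← 57.951352 − (-2.842e-14/-1.121e+00) = 57.951352
converged: |Δa| < 1e-12 after 5 iterations
sag = a·(cosh(S/(2a)) − 1) = 57.951352·(cosh(1.139637) − 1) = 41.886323
T_max/T_min = cosh(S/(2a)) = 1.722784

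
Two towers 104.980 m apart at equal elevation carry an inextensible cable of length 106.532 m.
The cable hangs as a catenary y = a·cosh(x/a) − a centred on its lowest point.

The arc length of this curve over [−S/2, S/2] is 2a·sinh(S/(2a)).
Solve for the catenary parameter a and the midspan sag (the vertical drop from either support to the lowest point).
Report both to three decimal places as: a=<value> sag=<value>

seed: a₀ = √(S³/(24(L−S))) = √(104.980³/(24·1.552)) = 176.241578
iter 1: u=0.297830  f(a)=+6.898e-03  f'(a)=-1.777e-02  a ← 176.241578 − (+6.898e-03/-1.777e-02) = 176.629778
iter 2: u=0.297175  f(a)=+2.286e-05  f'(a)=-1.765e-02  a ← 176.629778 − (+2.286e-05/-1.765e-02) = 176.631072
iter 3: u=0.297173  f(a)=+2.528e-10  f'(a)=-1.765e-02  a ← 176.631072 − (+2.528e-10/-1.765e-02) = 176.631072
iter 4: u=0.297173  f(a)=-1.421e-14  f'(a)=-1.765e-02  a ← 176.631072 − (-1.421e-14/-1.765e-02) = 176.631072
converged: |Δa| < 1e-12 after 4 iterations
sag = a·(cosh(S/(2a)) − 1) = 176.631072·(cosh(0.297173) − 1) = 7.856874
T_max/T_min = cosh(S/(2a)) = 1.044482

a=176.631 sag=7.857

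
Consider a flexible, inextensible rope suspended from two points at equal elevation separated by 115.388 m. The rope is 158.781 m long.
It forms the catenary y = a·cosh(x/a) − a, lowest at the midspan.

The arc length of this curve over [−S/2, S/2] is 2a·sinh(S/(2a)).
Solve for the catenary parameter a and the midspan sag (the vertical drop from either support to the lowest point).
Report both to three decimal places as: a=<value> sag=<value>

a=40.411 sag=48.673

seed: a₀ = √(S³/(24(L−S))) = √(115.388³/(24·43.393)) = 38.408338
iter 1: u=1.502122  f(a)=+5.167e+00  f'(a)=-2.812e+00  a ← 38.408338 − (+5.167e+00/-2.812e+00) = 40.245639
iter 2: u=1.433547  f(a)=+3.939e-01  f'(a)=-2.398e+00  a ← 40.245639 − (+3.939e-01/-2.398e+00) = 40.409868
iter 3: u=1.427721  f(a)=+2.707e-03  f'(a)=-2.366e+00  a ← 40.409868 − (+2.707e-03/-2.366e+00) = 40.411012
iter 4: u=1.427680  f(a)=+1.297e-07  f'(a)=-2.365e+00  a ← 40.411012 − (+1.297e-07/-2.365e+00) = 40.411012
iter 5: u=1.427680  f(a)=+0.000e+00  f'(a)=-2.365e+00  a ← 40.411012 − (+0.000e+00/-2.365e+00) = 40.411012
converged: |Δa| < 1e-12 after 5 iterations
sag = a·(cosh(S/(2a)) − 1) = 40.411012·(cosh(1.427680) − 1) = 48.672664
T_max/T_min = cosh(S/(2a)) = 2.204441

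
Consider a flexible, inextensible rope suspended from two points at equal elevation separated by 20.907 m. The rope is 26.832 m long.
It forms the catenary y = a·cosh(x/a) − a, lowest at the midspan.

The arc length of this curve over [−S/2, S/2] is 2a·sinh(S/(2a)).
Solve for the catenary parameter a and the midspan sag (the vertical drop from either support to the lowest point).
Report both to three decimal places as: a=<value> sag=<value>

seed: a₀ = √(S³/(24(L−S))) = √(20.907³/(24·5.925)) = 8.016555
iter 1: u=1.303989  f(a)=+5.246e-01  f'(a)=-1.745e+00  a ← 8.016555 − (+5.246e-01/-1.745e+00) = 8.317148
iter 2: u=1.256861  f(a)=+3.095e-02  f'(a)=-1.545e+00  a ← 8.317148 − (+3.095e-02/-1.545e+00) = 8.337182
iter 3: u=1.253841  f(a)=+1.227e-04  f'(a)=-1.533e+00  a ← 8.337182 − (+1.227e-04/-1.533e+00) = 8.337262
iter 4: u=1.253829  f(a)=+1.944e-09  f'(a)=-1.533e+00  a ← 8.337262 − (+1.944e-09/-1.533e+00) = 8.337262
iter 5: u=1.253829  f(a)=+0.000e+00  f'(a)=-1.533e+00  a ← 8.337262 − (+0.000e+00/-1.533e+00) = 8.337262
converged: |Δa| < 1e-12 after 5 iterations
sag = a·(cosh(S/(2a)) − 1) = 8.337262·(cosh(1.253829) − 1) = 7.458275
T_max/T_min = cosh(S/(2a)) = 1.894571

a=8.337 sag=7.458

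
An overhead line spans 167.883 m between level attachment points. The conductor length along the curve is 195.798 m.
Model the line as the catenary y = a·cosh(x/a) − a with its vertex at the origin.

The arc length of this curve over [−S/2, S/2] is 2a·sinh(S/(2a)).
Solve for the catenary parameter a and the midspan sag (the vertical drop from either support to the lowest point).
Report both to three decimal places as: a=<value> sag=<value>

seed: a₀ = √(S³/(24(L−S))) = √(167.883³/(24·27.915)) = 84.039923
iter 1: u=0.998829  f(a)=+1.426e+00  f'(a)=-7.330e-01  a ← 84.039923 − (+1.426e+00/-7.330e-01) = 85.985356
iter 2: u=0.976230  f(a)=+5.102e-02  f'(a)=-6.814e-01  a ← 85.985356 − (+5.102e-02/-6.814e-01) = 86.060229
iter 3: u=0.975381  f(a)=+7.067e-05  f'(a)=-6.795e-01  a ← 86.060229 − (+7.067e-05/-6.795e-01) = 86.060333
iter 4: u=0.975380  f(a)=+1.360e-10  f'(a)=-6.795e-01  a ← 86.060333 − (+1.360e-10/-6.795e-01) = 86.060333
iter 5: u=0.975380  f(a)=+2.842e-14  f'(a)=-6.795e-01  a ← 86.060333 − (+2.842e-14/-6.795e-01) = 86.060333
converged: |Δa| < 1e-12 after 5 iterations
sag = a·(cosh(S/(2a)) − 1) = 86.060333·(cosh(0.975380) − 1) = 44.287644
T_max/T_min = cosh(S/(2a)) = 1.514612

a=86.060 sag=44.288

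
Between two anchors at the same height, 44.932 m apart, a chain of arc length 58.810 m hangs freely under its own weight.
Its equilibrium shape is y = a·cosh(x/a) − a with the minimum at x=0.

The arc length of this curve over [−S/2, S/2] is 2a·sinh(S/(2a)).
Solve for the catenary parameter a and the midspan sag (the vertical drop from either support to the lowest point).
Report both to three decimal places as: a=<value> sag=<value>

a=17.219 sag=16.857

seed: a₀ = √(S³/(24(L−S))) = √(44.932³/(24·13.878)) = 16.503063
iter 1: u=1.361323  f(a)=+1.344e+00  f'(a)=-2.015e+00  a ← 16.503063 − (+1.344e+00/-2.015e+00) = 17.170172
iter 2: u=1.308432  f(a)=+8.580e-02  f'(a)=-1.765e+00  a ← 17.170172 − (+8.580e-02/-1.765e+00) = 17.218780
iter 3: u=1.304738  f(a)=+4.023e-04  f'(a)=-1.749e+00  a ← 17.218780 − (+4.023e-04/-1.749e+00) = 17.219010
iter 4: u=1.304721  f(a)=+8.938e-09  f'(a)=-1.749e+00  a ← 17.219010 − (+8.938e-09/-1.749e+00) = 17.219010
iter 5: u=1.304721  f(a)=+0.000e+00  f'(a)=-1.749e+00  a ← 17.219010 − (+0.000e+00/-1.749e+00) = 17.219010
converged: |Δa| < 1e-12 after 5 iterations
sag = a·(cosh(S/(2a)) − 1) = 17.219010·(cosh(1.304721) − 1) = 16.856616
T_max/T_min = cosh(S/(2a)) = 1.978954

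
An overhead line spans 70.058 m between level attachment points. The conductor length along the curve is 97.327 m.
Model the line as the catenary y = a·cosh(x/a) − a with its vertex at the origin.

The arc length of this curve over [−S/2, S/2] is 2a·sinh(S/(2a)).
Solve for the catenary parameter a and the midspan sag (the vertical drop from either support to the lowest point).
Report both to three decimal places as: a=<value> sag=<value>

a=24.156 sag=30.173

seed: a₀ = √(S³/(24(L−S))) = √(70.058³/(24·27.269)) = 22.921676
iter 1: u=1.528204  f(a)=+3.367e+00  f'(a)=-2.983e+00  a ← 22.921676 − (+3.367e+00/-2.983e+00) = 24.050303
iter 2: u=1.456489  f(a)=+2.647e-01  f'(a)=-2.531e+00  a ← 24.050303 − (+2.647e-01/-2.531e+00) = 24.154863
iter 3: u=1.450184  f(a)=+1.944e-03  f'(a)=-2.494e+00  a ← 24.154863 − (+1.944e-03/-2.494e+00) = 24.155642
iter 4: u=1.450137  f(a)=+1.065e-07  f'(a)=-2.494e+00  a ← 24.155642 − (+1.065e-07/-2.494e+00) = 24.155643
iter 5: u=1.450137  f(a)=-2.842e-14  f'(a)=-2.494e+00  a ← 24.155643 − (-2.842e-14/-2.494e+00) = 24.155643
converged: |Δa| < 1e-12 after 5 iterations
sag = a·(cosh(S/(2a)) − 1) = 24.155643·(cosh(1.450137) − 1) = 30.173275
T_max/T_min = cosh(S/(2a)) = 2.249119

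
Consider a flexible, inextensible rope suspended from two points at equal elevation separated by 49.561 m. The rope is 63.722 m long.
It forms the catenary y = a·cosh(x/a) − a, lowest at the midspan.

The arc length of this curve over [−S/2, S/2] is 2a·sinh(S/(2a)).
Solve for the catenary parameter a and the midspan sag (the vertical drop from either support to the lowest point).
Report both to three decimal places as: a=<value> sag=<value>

a=19.689 sag=17.765

seed: a₀ = √(S³/(24(L−S))) = √(49.561³/(24·14.161)) = 18.925942
iter 1: u=1.309340  f(a)=+1.265e+00  f'(a)=-1.769e+00  a ← 18.925942 − (+1.265e+00/-1.769e+00) = 19.640720
iter 2: u=1.261690  f(a)=+7.517e-02  f'(a)=-1.565e+00  a ← 19.640720 − (+7.517e-02/-1.565e+00) = 19.688766
iter 3: u=1.258611  f(a)=+3.028e-04  f'(a)=-1.552e+00  a ← 19.688766 − (+3.028e-04/-1.552e+00) = 19.688961
iter 4: u=1.258599  f(a)=+4.954e-09  f'(a)=-1.552e+00  a ← 19.688961 − (+4.954e-09/-1.552e+00) = 19.688961
iter 5: u=1.258599  f(a)=+0.000e+00  f'(a)=-1.552e+00  a ← 19.688961 − (+0.000e+00/-1.552e+00) = 19.688961
converged: |Δa| < 1e-12 after 5 iterations
sag = a·(cosh(S/(2a)) − 1) = 19.688961·(cosh(1.258599) − 1) = 17.764724
T_max/T_min = cosh(S/(2a)) = 1.902268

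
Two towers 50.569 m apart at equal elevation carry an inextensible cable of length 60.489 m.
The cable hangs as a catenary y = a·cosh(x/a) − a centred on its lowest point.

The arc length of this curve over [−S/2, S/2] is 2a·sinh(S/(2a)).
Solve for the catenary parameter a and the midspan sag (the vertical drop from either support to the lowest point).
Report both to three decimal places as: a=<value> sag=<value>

a=23.963 sag=14.624

seed: a₀ = √(S³/(24(L−S))) = √(50.569³/(24·9.920)) = 23.305858
iter 1: u=1.084899  f(a)=+6.004e-01  f'(a)=-9.558e-01  a ← 23.305858 − (+6.004e-01/-9.558e-01) = 23.934056
iter 2: u=1.056424  f(a)=+2.513e-02  f'(a)=-8.773e-01  a ← 23.934056 − (+2.513e-02/-8.773e-01) = 23.962704
iter 3: u=1.055161  f(a)=+4.830e-05  f'(a)=-8.739e-01  a ← 23.962704 − (+4.830e-05/-8.739e-01) = 23.962759
iter 4: u=1.055158  f(a)=+1.791e-10  f'(a)=-8.739e-01  a ← 23.962759 − (+1.791e-10/-8.739e-01) = 23.962759
iter 5: u=1.055158  f(a)=-7.105e-15  f'(a)=-8.739e-01  a ← 23.962759 − (-7.105e-15/-8.739e-01) = 23.962759
converged: |Δa| < 1e-12 after 5 iterations
sag = a·(cosh(S/(2a)) − 1) = 23.962759·(cosh(1.055158) − 1) = 14.624073
T_max/T_min = cosh(S/(2a)) = 1.610283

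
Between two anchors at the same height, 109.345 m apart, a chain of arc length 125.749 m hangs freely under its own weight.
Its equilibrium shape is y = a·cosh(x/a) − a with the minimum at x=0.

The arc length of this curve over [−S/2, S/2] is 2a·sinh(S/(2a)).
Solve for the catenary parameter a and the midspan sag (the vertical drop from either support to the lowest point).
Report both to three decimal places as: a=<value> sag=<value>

a=58.880 sag=27.260

seed: a₀ = √(S³/(24(L−S))) = √(109.345³/(24·16.404)) = 57.625923
iter 1: u=0.948748  f(a)=+7.543e-01  f'(a)=-6.222e-01  a ← 57.625923 − (+7.543e-01/-6.222e-01) = 58.838144
iter 2: u=0.929202  f(a)=+2.446e-02  f'(a)=-5.825e-01  a ← 58.838144 − (+2.446e-02/-5.825e-01) = 58.880134
iter 3: u=0.928539  f(a)=+2.763e-05  f'(a)=-5.812e-01  a ← 58.880134 − (+2.763e-05/-5.812e-01) = 58.880181
iter 4: u=0.928538  f(a)=+3.536e-11  f'(a)=-5.812e-01  a ← 58.880181 − (+3.536e-11/-5.812e-01) = 58.880181
iter 5: u=0.928538  f(a)=+0.000e+00  f'(a)=-5.812e-01  a ← 58.880181 − (+0.000e+00/-5.812e-01) = 58.880181
converged: |Δa| < 1e-12 after 5 iterations
sag = a·(cosh(S/(2a)) − 1) = 58.880181·(cosh(0.928538) − 1) = 27.259696
T_max/T_min = cosh(S/(2a)) = 1.462969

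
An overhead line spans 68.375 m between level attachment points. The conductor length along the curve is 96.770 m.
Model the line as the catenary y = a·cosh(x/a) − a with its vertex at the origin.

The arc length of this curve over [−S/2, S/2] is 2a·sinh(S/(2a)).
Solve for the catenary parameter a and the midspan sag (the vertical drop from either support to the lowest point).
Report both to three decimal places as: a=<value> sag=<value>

a=22.896 sag=30.633

seed: a₀ = √(S³/(24(L−S))) = √(68.375³/(24·28.395)) = 21.658055
iter 1: u=1.578512  f(a)=+3.755e+00  f'(a)=-3.336e+00  a ← 21.658055 − (+3.755e+00/-3.336e+00) = 22.783496
iter 2: u=1.500538  f(a)=+3.125e-01  f'(a)=-2.802e+00  a ← 22.783496 − (+3.125e-01/-2.802e+00) = 22.895032
iter 3: u=1.493228  f(a)=+2.600e-03  f'(a)=-2.756e+00  a ← 22.895032 − (+2.600e-03/-2.756e+00) = 22.895975
iter 4: u=1.493166  f(a)=+1.832e-07  f'(a)=-2.755e+00  a ← 22.895975 − (+1.832e-07/-2.755e+00) = 22.895976
iter 5: u=1.493166  f(a)=+2.842e-14  f'(a)=-2.755e+00  a ← 22.895976 − (+2.842e-14/-2.755e+00) = 22.895976
converged: |Δa| < 1e-12 after 5 iterations
sag = a·(cosh(S/(2a)) − 1) = 22.895976·(cosh(1.493166) − 1) = 30.632838
T_max/T_min = cosh(S/(2a)) = 2.337914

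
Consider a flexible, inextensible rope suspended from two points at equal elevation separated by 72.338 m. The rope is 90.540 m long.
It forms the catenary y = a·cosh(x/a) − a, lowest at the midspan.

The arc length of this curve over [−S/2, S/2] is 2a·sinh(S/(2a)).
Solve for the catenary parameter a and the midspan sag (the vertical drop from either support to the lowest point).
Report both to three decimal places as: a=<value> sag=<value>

a=30.489 sag=24.091

seed: a₀ = √(S³/(24(L−S))) = √(72.338³/(24·18.202)) = 29.436391
iter 1: u=1.228717  f(a)=+1.424e+00  f'(a)=-1.434e+00  a ← 29.436391 − (+1.424e+00/-1.434e+00) = 30.429902
iter 2: u=1.188601  f(a)=+7.529e-02  f'(a)=-1.286e+00  a ← 30.429902 − (+7.529e-02/-1.286e+00) = 30.488459
iter 3: u=1.186318  f(a)=+2.364e-04  f'(a)=-1.278e+00  a ← 30.488459 − (+2.364e-04/-1.278e+00) = 30.488644
iter 4: u=1.186311  f(a)=+2.345e-09  f'(a)=-1.278e+00  a ← 30.488644 − (+2.345e-09/-1.278e+00) = 30.488644
iter 5: u=1.186311  f(a)=+0.000e+00  f'(a)=-1.278e+00  a ← 30.488644 − (+0.000e+00/-1.278e+00) = 30.488644
converged: |Δa| < 1e-12 after 5 iterations
sag = a·(cosh(S/(2a)) − 1) = 30.488644·(cosh(1.186311) − 1) = 24.090934
T_max/T_min = cosh(S/(2a)) = 1.790161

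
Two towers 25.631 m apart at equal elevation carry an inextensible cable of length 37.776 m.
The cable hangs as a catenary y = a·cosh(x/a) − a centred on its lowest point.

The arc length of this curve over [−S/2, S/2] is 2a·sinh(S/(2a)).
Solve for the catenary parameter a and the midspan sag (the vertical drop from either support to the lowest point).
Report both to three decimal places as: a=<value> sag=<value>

a=8.091 sag=12.457

seed: a₀ = √(S³/(24(L−S))) = √(25.631³/(24·12.145)) = 7.600531
iter 1: u=1.686132  f(a)=+1.848e+00  f'(a)=-4.202e+00  a ← 7.600531 − (+1.848e+00/-4.202e+00) = 8.040363
iter 2: u=1.593896  f(a)=+1.726e-01  f'(a)=-3.451e+00  a ← 8.040363 − (+1.726e-01/-3.451e+00) = 8.090372
iter 3: u=1.584043  f(a)=+1.847e-03  f'(a)=-3.377e+00  a ← 8.090372 − (+1.847e-03/-3.377e+00) = 8.090919
iter 4: u=1.583936  f(a)=+2.165e-07  f'(a)=-3.376e+00  a ← 8.090919 − (+2.165e-07/-3.376e+00) = 8.090919
iter 5: u=1.583936  f(a)=+0.000e+00  f'(a)=-3.376e+00  a ← 8.090919 − (+0.000e+00/-3.376e+00) = 8.090919
converged: |Δa| < 1e-12 after 5 iterations
sag = a·(cosh(S/(2a)) − 1) = 8.090919·(cosh(1.583936) − 1) = 12.457062
T_max/T_min = cosh(S/(2a)) = 2.539635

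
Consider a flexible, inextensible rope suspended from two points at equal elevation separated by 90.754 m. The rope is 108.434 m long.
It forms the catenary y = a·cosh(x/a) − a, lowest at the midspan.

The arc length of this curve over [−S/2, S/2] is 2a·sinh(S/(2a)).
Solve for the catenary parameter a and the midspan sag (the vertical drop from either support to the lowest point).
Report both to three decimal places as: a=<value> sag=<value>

a=43.146 sag=26.144

seed: a₀ = √(S³/(24(L−S))) = √(90.754³/(24·17.680)) = 41.971251
iter 1: u=1.081145  f(a)=+1.063e+00  f'(a)=-9.452e-01  a ← 41.971251 − (+1.063e+00/-9.452e-01) = 43.095415
iter 2: u=1.052943  f(a)=+4.418e-02  f'(a)=-8.680e-01  a ← 43.095415 − (+4.418e-02/-8.680e-01) = 43.146317
iter 3: u=1.051700  f(a)=+8.375e-05  f'(a)=-8.647e-01  a ← 43.146317 − (+8.375e-05/-8.647e-01) = 43.146414
iter 4: u=1.051698  f(a)=+3.021e-10  f'(a)=-8.647e-01  a ← 43.146414 − (+3.021e-10/-8.647e-01) = 43.146414
iter 5: u=1.051698  f(a)=+1.421e-14  f'(a)=-8.647e-01  a ← 43.146414 − (+1.421e-14/-8.647e-01) = 43.146414
converged: |Δa| < 1e-12 after 5 iterations
sag = a·(cosh(S/(2a)) − 1) = 43.146414·(cosh(1.051698) − 1) = 26.143528
T_max/T_min = cosh(S/(2a)) = 1.605926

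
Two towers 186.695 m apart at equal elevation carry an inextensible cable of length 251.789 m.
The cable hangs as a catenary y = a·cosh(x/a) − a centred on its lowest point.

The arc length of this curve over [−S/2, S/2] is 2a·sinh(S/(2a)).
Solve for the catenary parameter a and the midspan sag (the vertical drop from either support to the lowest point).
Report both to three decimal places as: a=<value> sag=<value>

a=67.675 sag=75.256

seed: a₀ = √(S³/(24(L−S))) = √(186.695³/(24·65.094)) = 64.539104
iter 1: u=1.446371  f(a)=+7.158e+00  f'(a)=-2.472e+00  a ← 64.539104 − (+7.158e+00/-2.472e+00) = 67.434762
iter 2: u=1.384264  f(a)=+5.099e-01  f'(a)=-2.131e+00  a ← 67.434762 − (+5.099e-01/-2.131e+00) = 67.674027
iter 3: u=1.379370  f(a)=+3.027e-03  f'(a)=-2.106e+00  a ← 67.674027 − (+3.027e-03/-2.106e+00) = 67.675464
iter 4: u=1.379340  f(a)=+1.080e-07  f'(a)=-2.106e+00  a ← 67.675464 − (+1.080e-07/-2.106e+00) = 67.675464
iter 5: u=1.379340  f(a)=-5.684e-14  f'(a)=-2.106e+00  a ← 67.675464 − (-5.684e-14/-2.106e+00) = 67.675464
converged: |Δa| < 1e-12 after 5 iterations
sag = a·(cosh(S/(2a)) − 1) = 67.675464·(cosh(1.379340) − 1) = 75.255966
T_max/T_min = cosh(S/(2a)) = 2.112013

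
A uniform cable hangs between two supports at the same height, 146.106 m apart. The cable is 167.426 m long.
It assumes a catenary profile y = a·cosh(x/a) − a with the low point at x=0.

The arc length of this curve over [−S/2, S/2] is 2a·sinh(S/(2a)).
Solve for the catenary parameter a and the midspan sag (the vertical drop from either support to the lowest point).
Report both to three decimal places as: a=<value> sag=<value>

seed: a₀ = √(S³/(24(L−S))) = √(146.106³/(24·21.320)) = 78.073357
iter 1: u=0.935697  f(a)=+9.530e-01  f'(a)=-5.955e-01  a ← 78.073357 − (+9.530e-01/-5.955e-01) = 79.673733
iter 2: u=0.916902  f(a)=+3.009e-02  f'(a)=-5.584e-01  a ← 79.673733 − (+3.009e-02/-5.584e-01) = 79.727620
iter 3: u=0.916282  f(a)=+3.217e-05  f'(a)=-5.572e-01  a ← 79.727620 − (+3.217e-05/-5.572e-01) = 79.727678
iter 4: u=0.916282  f(a)=+3.686e-11  f'(a)=-5.572e-01  a ← 79.727678 − (+3.686e-11/-5.572e-01) = 79.727678
converged: |Δa| < 1e-12 after 4 iterations
sag = a·(cosh(S/(2a)) − 1) = 79.727678·(cosh(0.916282) − 1) = 35.876686
T_max/T_min = cosh(S/(2a)) = 1.449990

a=79.728 sag=35.877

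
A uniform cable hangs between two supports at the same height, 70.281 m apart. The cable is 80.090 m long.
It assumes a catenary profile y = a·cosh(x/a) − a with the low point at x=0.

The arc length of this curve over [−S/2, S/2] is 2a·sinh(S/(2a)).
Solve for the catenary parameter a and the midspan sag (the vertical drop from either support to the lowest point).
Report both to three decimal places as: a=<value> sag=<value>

a=39.180 sag=16.844

seed: a₀ = √(S³/(24(L−S))) = √(70.281³/(24·9.809)) = 38.400680
iter 1: u=0.915101  f(a)=+4.190e-01  f'(a)=-5.550e-01  a ← 38.400680 − (+4.190e-01/-5.550e-01) = 39.155679
iter 2: u=0.897456  f(a)=+1.268e-02  f'(a)=-5.218e-01  a ← 39.155679 − (+1.268e-02/-5.218e-01) = 39.179970
iter 3: u=0.896900  f(a)=+1.240e-05  f'(a)=-5.208e-01  a ← 39.179970 − (+1.240e-05/-5.208e-01) = 39.179994
iter 4: u=0.896899  f(a)=+1.191e-11  f'(a)=-5.208e-01  a ← 39.179994 − (+1.191e-11/-5.208e-01) = 39.179994
converged: |Δa| < 1e-12 after 4 iterations
sag = a·(cosh(S/(2a)) − 1) = 39.179994·(cosh(0.896899) − 1) = 16.843876
T_max/T_min = cosh(S/(2a)) = 1.429910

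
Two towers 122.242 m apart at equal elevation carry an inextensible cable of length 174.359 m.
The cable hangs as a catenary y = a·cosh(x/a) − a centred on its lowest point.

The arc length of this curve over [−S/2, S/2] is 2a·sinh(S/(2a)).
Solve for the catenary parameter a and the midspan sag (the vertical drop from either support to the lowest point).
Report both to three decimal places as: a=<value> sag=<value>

a=40.453 sag=55.655

seed: a₀ = √(S³/(24(L−S))) = √(122.242³/(24·52.117)) = 38.215130
iter 1: u=1.599393  f(a)=+7.087e+00  f'(a)=-3.492e+00  a ← 38.215130 − (+7.087e+00/-3.492e+00) = 40.244454
iter 2: u=1.518743  f(a)=+6.036e-01  f'(a)=-2.920e+00  a ← 40.244454 − (+6.036e-01/-2.920e+00) = 40.451147
iter 3: u=1.510983  f(a)=+5.280e-03  f'(a)=-2.870e+00  a ← 40.451147 − (+5.280e-03/-2.870e+00) = 40.452987
iter 4: u=1.510914  f(a)=+4.119e-07  f'(a)=-2.869e+00  a ← 40.452987 − (+4.119e-07/-2.869e+00) = 40.452987
iter 5: u=1.510914  f(a)=+2.842e-14  f'(a)=-2.869e+00  a ← 40.452987 − (+2.842e-14/-2.869e+00) = 40.452987
converged: |Δa| < 1e-12 after 5 iterations
sag = a·(cosh(S/(2a)) − 1) = 40.452987·(cosh(1.510914) − 1) = 55.654814
T_max/T_min = cosh(S/(2a)) = 2.375790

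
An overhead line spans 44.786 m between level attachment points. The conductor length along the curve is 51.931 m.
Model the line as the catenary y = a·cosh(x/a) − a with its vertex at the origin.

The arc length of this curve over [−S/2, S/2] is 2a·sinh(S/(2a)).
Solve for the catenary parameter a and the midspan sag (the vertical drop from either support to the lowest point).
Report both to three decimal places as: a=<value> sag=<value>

seed: a₀ = √(S³/(24(L−S))) = √(44.786³/(24·7.145)) = 22.887938
iter 1: u=0.978376  f(a)=+3.499e-01  f'(a)=-6.862e-01  a ← 22.887938 − (+3.499e-01/-6.862e-01) = 23.397804
iter 2: u=0.957056  f(a)=+1.203e-02  f'(a)=-6.397e-01  a ← 23.397804 − (+1.203e-02/-6.397e-01) = 23.416613
iter 3: u=0.956287  f(a)=+1.535e-05  f'(a)=-6.381e-01  a ← 23.416613 − (+1.535e-05/-6.381e-01) = 23.416637
iter 4: u=0.956286  f(a)=+2.507e-11  f'(a)=-6.381e-01  a ← 23.416637 − (+2.507e-11/-6.381e-01) = 23.416637
iter 5: u=0.956286  f(a)=+7.105e-15  f'(a)=-6.381e-01  a ← 23.416637 − (+7.105e-15/-6.381e-01) = 23.416637
converged: |Δa| < 1e-12 after 5 iterations
sag = a·(cosh(S/(2a)) − 1) = 23.416637·(cosh(0.956286) − 1) = 11.548289
T_max/T_min = cosh(S/(2a)) = 1.493166

a=23.417 sag=11.548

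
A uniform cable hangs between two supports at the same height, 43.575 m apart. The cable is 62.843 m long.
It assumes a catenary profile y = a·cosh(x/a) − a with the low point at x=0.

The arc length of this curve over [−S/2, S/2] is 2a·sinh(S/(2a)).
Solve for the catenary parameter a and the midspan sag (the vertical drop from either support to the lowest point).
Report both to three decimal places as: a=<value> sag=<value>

seed: a₀ = √(S³/(24(L−S))) = √(43.575³/(24·19.268)) = 13.376182
iter 1: u=1.628828  f(a)=+2.724e+00  f'(a)=-3.721e+00  a ← 13.376182 − (+2.724e+00/-3.721e+00) = 14.108044
iter 2: u=1.544332  f(a)=+2.395e-01  f'(a)=-3.093e+00  a ← 14.108044 − (+2.395e-01/-3.093e+00) = 14.185472
iter 3: u=1.535902  f(a)=+2.247e-03  f'(a)=-3.035e+00  a ← 14.185472 − (+2.247e-03/-3.035e+00) = 14.186212
iter 4: u=1.535822  f(a)=+2.018e-07  f'(a)=-3.035e+00  a ← 14.186212 − (+2.018e-07/-3.035e+00) = 14.186212
iter 5: u=1.535822  f(a)=+7.105e-15  f'(a)=-3.035e+00  a ← 14.186212 − (+7.105e-15/-3.035e+00) = 14.186212
converged: |Δa| < 1e-12 after 5 iterations
sag = a·(cosh(S/(2a)) − 1) = 14.186212·(cosh(1.535822) − 1) = 20.289276
T_max/T_min = cosh(S/(2a)) = 2.430211

a=14.186 sag=20.289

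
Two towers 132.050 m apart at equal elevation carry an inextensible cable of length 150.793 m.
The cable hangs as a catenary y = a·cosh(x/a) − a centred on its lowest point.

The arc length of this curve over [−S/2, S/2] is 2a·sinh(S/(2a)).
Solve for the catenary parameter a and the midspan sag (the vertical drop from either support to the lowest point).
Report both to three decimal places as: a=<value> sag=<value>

a=73.021 sag=31.939

seed: a₀ = √(S³/(24(L−S))) = √(132.050³/(24·18.743)) = 71.545518
iter 1: u=0.922839  f(a)=+8.145e-01  f'(a)=-5.699e-01  a ← 71.545518 − (+8.145e-01/-5.699e-01) = 72.974572
iter 2: u=0.904767  f(a)=+2.504e-02  f'(a)=-5.354e-01  a ← 72.974572 − (+2.504e-02/-5.354e-01) = 73.021347
iter 3: u=0.904188  f(a)=+2.534e-05  f'(a)=-5.343e-01  a ← 73.021347 − (+2.534e-05/-5.343e-01) = 73.021395
iter 4: u=0.904187  f(a)=+2.601e-11  f'(a)=-5.343e-01  a ← 73.021395 − (+2.601e-11/-5.343e-01) = 73.021395
converged: |Δa| < 1e-12 after 4 iterations
sag = a·(cosh(S/(2a)) − 1) = 73.021395·(cosh(0.904187) − 1) = 31.939342
T_max/T_min = cosh(S/(2a)) = 1.437397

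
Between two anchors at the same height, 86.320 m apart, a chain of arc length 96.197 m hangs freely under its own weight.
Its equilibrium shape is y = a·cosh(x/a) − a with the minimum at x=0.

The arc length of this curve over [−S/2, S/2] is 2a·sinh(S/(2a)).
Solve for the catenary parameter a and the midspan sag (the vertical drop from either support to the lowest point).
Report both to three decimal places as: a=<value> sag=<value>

a=52.961 sag=18.582

seed: a₀ = √(S³/(24(L−S))) = √(86.320³/(24·9.877)) = 52.089357
iter 1: u=0.828576  f(a)=+3.446e-01  f'(a)=-4.059e-01  a ← 52.089357 − (+3.446e-01/-4.059e-01) = 52.938407
iter 2: u=0.815287  f(a)=+8.607e-03  f'(a)=-3.859e-01  a ← 52.938407 − (+8.607e-03/-3.859e-01) = 52.960713
iter 3: u=0.814944  f(a)=+5.673e-06  f'(a)=-3.854e-01  a ← 52.960713 − (+5.673e-06/-3.854e-01) = 52.960728
iter 4: u=0.814943  f(a)=+2.473e-12  f'(a)=-3.854e-01  a ← 52.960728 − (+2.473e-12/-3.854e-01) = 52.960728
converged: |Δa| < 1e-12 after 4 iterations
sag = a·(cosh(S/(2a)) − 1) = 52.960728·(cosh(0.814943) − 1) = 18.581598
T_max/T_min = cosh(S/(2a)) = 1.350856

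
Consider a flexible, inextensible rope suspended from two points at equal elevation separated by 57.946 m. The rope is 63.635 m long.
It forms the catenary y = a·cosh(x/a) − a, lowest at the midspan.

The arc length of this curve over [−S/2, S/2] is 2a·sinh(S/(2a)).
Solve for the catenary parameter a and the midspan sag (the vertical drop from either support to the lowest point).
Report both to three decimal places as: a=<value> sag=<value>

seed: a₀ = √(S³/(24(L−S))) = √(57.946³/(24·5.689)) = 37.749535
iter 1: u=0.767506  f(a)=+1.699e-01  f'(a)=-3.195e-01  a ← 37.749535 − (+1.699e-01/-3.195e-01) = 38.281328
iter 2: u=0.756844  f(a)=+3.657e-03  f'(a)=-3.059e-01  a ← 38.281328 − (+3.657e-03/-3.059e-01) = 38.293283
iter 3: u=0.756608  f(a)=+1.777e-06  f'(a)=-3.056e-01  a ← 38.293283 − (+1.777e-06/-3.056e-01) = 38.293289
iter 4: u=0.756608  f(a)=+4.050e-13  f'(a)=-3.056e-01  a ← 38.293289 − (+4.050e-13/-3.056e-01) = 38.293289
converged: |Δa| < 1e-12 after 4 iterations
sag = a·(cosh(S/(2a)) − 1) = 38.293289·(cosh(0.756608) − 1) = 11.493549
T_max/T_min = cosh(S/(2a)) = 1.300145

a=38.293 sag=11.494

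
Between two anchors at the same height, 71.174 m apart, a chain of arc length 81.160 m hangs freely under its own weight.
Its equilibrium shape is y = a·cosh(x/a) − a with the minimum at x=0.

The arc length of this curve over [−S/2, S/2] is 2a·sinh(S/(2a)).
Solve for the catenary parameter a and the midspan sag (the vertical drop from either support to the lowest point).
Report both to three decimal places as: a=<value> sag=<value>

seed: a₀ = √(S³/(24(L−S))) = √(71.174³/(24·9.986)) = 38.786506
iter 1: u=0.917510  f(a)=+4.288e-01  f'(a)=-5.596e-01  a ← 38.786506 − (+4.288e-01/-5.596e-01) = 39.552862
iter 2: u=0.899733  f(a)=+1.304e-02  f'(a)=-5.260e-01  a ← 39.552862 − (+1.304e-02/-5.260e-01) = 39.577651
iter 3: u=0.899169  f(a)=+1.289e-05  f'(a)=-5.250e-01  a ← 39.577651 − (+1.289e-05/-5.250e-01) = 39.577675
iter 4: u=0.899169  f(a)=+1.263e-11  f'(a)=-5.250e-01  a ← 39.577675 − (+1.263e-11/-5.250e-01) = 39.577675
converged: |Δa| < 1e-12 after 4 iterations
sag = a·(cosh(S/(2a)) − 1) = 39.577675·(cosh(0.899169) − 1) = 17.106792
T_max/T_min = cosh(S/(2a)) = 1.432233

a=39.578 sag=17.107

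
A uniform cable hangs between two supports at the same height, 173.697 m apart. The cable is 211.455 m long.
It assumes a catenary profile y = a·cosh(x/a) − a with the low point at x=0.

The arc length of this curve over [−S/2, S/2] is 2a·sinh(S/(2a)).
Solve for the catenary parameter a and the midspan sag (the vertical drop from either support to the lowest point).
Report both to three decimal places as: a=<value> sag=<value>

seed: a₀ = √(S³/(24(L−S))) = √(173.697³/(24·37.758)) = 76.046348
iter 1: u=1.142047  f(a)=+2.540e+00  f'(a)=-1.129e+00  a ← 76.046348 − (+2.540e+00/-1.129e+00) = 78.296854
iter 2: u=1.109221  f(a)=+1.171e-01  f'(a)=-1.027e+00  a ← 78.296854 − (+1.171e-01/-1.027e+00) = 78.410921
iter 3: u=1.107607  f(a)=+2.757e-04  f'(a)=-1.022e+00  a ← 78.410921 − (+2.757e-04/-1.022e+00) = 78.411190
iter 4: u=1.107603  f(a)=+1.535e-09  f'(a)=-1.022e+00  a ← 78.411190 − (+1.535e-09/-1.022e+00) = 78.411190
iter 5: u=1.107603  f(a)=-8.527e-14  f'(a)=-1.022e+00  a ← 78.411190 − (-8.527e-14/-1.022e+00) = 78.411190
converged: |Δa| < 1e-12 after 5 iterations
sag = a·(cosh(S/(2a)) − 1) = 78.411190·(cosh(1.107603) − 1) = 53.219425
T_max/T_min = cosh(S/(2a)) = 1.678722

a=78.411 sag=53.219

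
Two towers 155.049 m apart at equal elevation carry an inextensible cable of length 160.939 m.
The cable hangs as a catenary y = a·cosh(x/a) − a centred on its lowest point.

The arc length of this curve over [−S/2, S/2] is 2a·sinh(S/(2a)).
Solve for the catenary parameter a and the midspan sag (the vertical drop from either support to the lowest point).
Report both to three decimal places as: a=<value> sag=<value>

seed: a₀ = √(S³/(24(L−S))) = √(155.049³/(24·5.890)) = 162.382860
iter 1: u=0.477418  f(a)=+6.749e-02  f'(a)=-7.421e-02  a ← 162.382860 − (+6.749e-02/-7.421e-02) = 163.292289
iter 2: u=0.474759  f(a)=+5.712e-04  f'(a)=-7.296e-02  a ← 163.292289 − (+5.712e-04/-7.296e-02) = 163.300118
iter 3: u=0.474736  f(a)=+4.169e-08  f'(a)=-7.295e-02  a ← 163.300118 − (+4.169e-08/-7.295e-02) = 163.300118
iter 4: u=0.474736  f(a)=+0.000e+00  f'(a)=-7.295e-02  a ← 163.300118 − (+0.000e+00/-7.295e-02) = 163.300118
converged: |Δa| < 1e-12 after 4 iterations
sag = a·(cosh(S/(2a)) − 1) = 163.300118·(cosh(0.474736) − 1) = 18.750065
T_max/T_min = cosh(S/(2a)) = 1.114820

a=163.300 sag=18.750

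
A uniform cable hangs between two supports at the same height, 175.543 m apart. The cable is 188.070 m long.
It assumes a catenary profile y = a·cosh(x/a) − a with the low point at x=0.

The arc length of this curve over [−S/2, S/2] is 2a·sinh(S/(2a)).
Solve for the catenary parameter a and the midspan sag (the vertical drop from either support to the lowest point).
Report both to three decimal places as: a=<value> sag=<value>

seed: a₀ = √(S³/(24(L−S))) = √(175.543³/(24·12.527)) = 134.136236
iter 1: u=0.654346  f(a)=+2.709e-01  f'(a)=-1.949e-01  a ← 134.136236 − (+2.709e-01/-1.949e-01) = 135.526346
iter 2: u=0.647634  f(a)=+4.269e-03  f'(a)=-1.888e-01  a ← 135.526346 − (+4.269e-03/-1.888e-01) = 135.548959
iter 3: u=0.647526  f(a)=+1.098e-06  f'(a)=-1.887e-01  a ← 135.548959 − (+1.098e-06/-1.887e-01) = 135.548965
iter 4: u=0.647526  f(a)=+5.684e-14  f'(a)=-1.887e-01  a ← 135.548965 − (+5.684e-14/-1.887e-01) = 135.548965
converged: |Δa| < 1e-12 after 4 iterations
sag = a·(cosh(S/(2a)) − 1) = 135.548965·(cosh(0.647526) − 1) = 29.424073
T_max/T_min = cosh(S/(2a)) = 1.217073

a=135.549 sag=29.424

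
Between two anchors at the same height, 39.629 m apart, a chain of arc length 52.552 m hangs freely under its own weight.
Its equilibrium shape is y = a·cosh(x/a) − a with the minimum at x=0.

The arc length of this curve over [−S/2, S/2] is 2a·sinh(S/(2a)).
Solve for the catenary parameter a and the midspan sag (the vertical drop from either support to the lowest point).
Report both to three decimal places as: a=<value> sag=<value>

a=14.812 sag=15.351

seed: a₀ = √(S³/(24(L−S))) = √(39.629³/(24·12.923)) = 14.165515
iter 1: u=1.398784  f(a)=+1.325e+00  f'(a)=-2.207e+00  a ← 14.165515 − (+1.325e+00/-2.207e+00) = 14.765660
iter 2: u=1.341931  f(a)=+8.884e-02  f'(a)=-1.920e+00  a ← 14.765660 − (+8.884e-02/-1.920e+00) = 14.811921
iter 3: u=1.337740  f(a)=+4.631e-04  f'(a)=-1.900e+00  a ← 14.811921 − (+4.631e-04/-1.900e+00) = 14.812165
iter 4: u=1.337718  f(a)=+1.272e-08  f'(a)=-1.900e+00  a ← 14.812165 − (+1.272e-08/-1.900e+00) = 14.812165
iter 5: u=1.337718  f(a)=+7.105e-15  f'(a)=-1.900e+00  a ← 14.812165 − (+7.105e-15/-1.900e+00) = 14.812165
converged: |Δa| < 1e-12 after 5 iterations
sag = a·(cosh(S/(2a)) − 1) = 14.812165·(cosh(1.337718) − 1) = 15.351197
T_max/T_min = cosh(S/(2a)) = 2.036391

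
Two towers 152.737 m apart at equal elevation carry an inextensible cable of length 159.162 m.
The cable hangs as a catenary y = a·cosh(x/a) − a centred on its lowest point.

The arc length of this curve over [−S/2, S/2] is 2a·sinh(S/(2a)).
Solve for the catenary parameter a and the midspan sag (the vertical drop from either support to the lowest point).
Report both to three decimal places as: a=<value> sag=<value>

seed: a₀ = √(S³/(24(L−S))) = √(152.737³/(24·6.425)) = 152.010713
iter 1: u=0.502389  f(a)=+8.157e-02  f'(a)=-8.669e-02  a ← 152.010713 − (+8.157e-02/-8.669e-02) = 152.951700
iter 2: u=0.499298  f(a)=+7.636e-04  f'(a)=-8.507e-02  a ← 152.951700 − (+7.636e-04/-8.507e-02) = 152.960676
iter 3: u=0.499269  f(a)=+6.833e-08  f'(a)=-8.505e-02  a ← 152.960676 − (+6.833e-08/-8.505e-02) = 152.960677
iter 4: u=0.499269  f(a)=+2.842e-14  f'(a)=-8.505e-02  a ← 152.960677 − (+2.842e-14/-8.505e-02) = 152.960677
converged: |Δa| < 1e-12 after 4 iterations
sag = a·(cosh(S/(2a)) − 1) = 152.960677·(cosh(0.499269) − 1) = 19.463522
T_max/T_min = cosh(S/(2a)) = 1.127245

a=152.961 sag=19.464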